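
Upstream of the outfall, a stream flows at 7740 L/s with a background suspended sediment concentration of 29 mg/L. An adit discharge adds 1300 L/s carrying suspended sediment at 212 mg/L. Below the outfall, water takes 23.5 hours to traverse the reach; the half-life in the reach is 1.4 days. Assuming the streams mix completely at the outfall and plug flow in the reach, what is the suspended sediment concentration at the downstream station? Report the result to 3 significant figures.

After mixing, C = (7740·29.00 + 1300·212.0) / 9040 = 500100/9040 = 55.32 mg/L.
Half-life 1.4 d → k = ln 2 / 1.4 = 0.4951 d⁻¹.
First-order decay: C = 55.32·exp(−k·t) = 55.32·0.6158 = 34.07 mg/L.

34.1 mg/L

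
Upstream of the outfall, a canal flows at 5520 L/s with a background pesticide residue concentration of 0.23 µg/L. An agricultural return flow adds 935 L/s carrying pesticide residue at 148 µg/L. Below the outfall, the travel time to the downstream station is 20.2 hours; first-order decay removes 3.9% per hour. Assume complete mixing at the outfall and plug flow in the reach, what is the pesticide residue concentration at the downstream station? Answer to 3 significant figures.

Flow-weighted average: C = (5520·0.2300 + 935.0·148.0) / 6455 = 139600/6455 = 21.63 µg/L.
3.9%/h lost → k = −ln(1 − 0.039) = 0.03978 h⁻¹.
Decay over the reach: 21.63·exp(−kt) = 21.63·0.4477 = 9.686 µg/L.

9.69 µg/L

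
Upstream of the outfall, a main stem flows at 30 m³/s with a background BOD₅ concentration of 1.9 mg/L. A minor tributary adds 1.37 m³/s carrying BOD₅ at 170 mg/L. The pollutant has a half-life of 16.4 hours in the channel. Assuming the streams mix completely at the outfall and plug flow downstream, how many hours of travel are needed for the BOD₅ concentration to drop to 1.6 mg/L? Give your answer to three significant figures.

41.5 h

Flow-weighted average: C = (30.00·1.900 + 1.370·170.0) / 31.37 = 289.9/31.37 = 9.241 mg/L.
Half-life 16.4 h → k = ln 2 / 16.4 = 0.04227 h⁻¹ = 1.014 d⁻¹.
9.241·exp(−k·t) = 1.6 → t = ln(9.241/1.6)/k = 149400 s = 41.49 h.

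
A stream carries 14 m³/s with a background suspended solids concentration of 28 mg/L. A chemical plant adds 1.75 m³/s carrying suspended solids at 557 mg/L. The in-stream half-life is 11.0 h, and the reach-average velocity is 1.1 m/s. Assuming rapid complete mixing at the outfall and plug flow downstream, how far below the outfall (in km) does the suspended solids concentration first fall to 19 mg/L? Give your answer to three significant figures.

95.5 km

Conservation of mass: C = (14.00·28.00 + 1.750·557.0) / 15.75 = 1367/15.75 = 86.78 mg/L.
Half-life 11.0 h → k = ln 2 / 11.0 = 0.06301 h⁻¹ = 1.512 d⁻¹.
Set 86.78·exp(−k·t) = 19 → t = ln(86.78/19)/k = 86780 s = 24.10 h.
Distance = v·t = 1.1·86780 = 95450 m = 95.45 km.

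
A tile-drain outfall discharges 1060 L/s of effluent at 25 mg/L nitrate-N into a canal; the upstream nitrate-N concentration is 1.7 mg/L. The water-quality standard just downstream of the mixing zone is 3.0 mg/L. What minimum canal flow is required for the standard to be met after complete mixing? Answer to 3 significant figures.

17900 L/s

Set C_mix = 3.0: (Q·1.700 + 1060·25.00) / (Q + 1060) = 3.0
→ Q = 1060·(25.00 − 3.0)/(3.0 − 1.700) = 17940 L/s.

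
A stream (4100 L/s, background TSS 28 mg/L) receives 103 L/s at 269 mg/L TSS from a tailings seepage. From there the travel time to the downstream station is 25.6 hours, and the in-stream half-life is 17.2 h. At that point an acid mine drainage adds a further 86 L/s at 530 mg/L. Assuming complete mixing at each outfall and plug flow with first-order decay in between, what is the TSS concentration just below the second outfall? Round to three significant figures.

Flow-weighted average: C = (4100·28.00 + 103.0·269.0) / 4203 = 142500/4203 = 33.91 mg/L; combined flow 4203 L/s.
Half-life 17.2 h → k = ln 2 / 17.2 = 0.04030 h⁻¹ = 0.9672 d⁻¹.
Decay over the reach: 33.91·exp(−kt) = 33.91·0.3564 = 12.08 mg/L.
Second outfall: C = (4203·12.08 + 86.00·530.0)/4289 = 22.47 mg/L.

22.5 mg/L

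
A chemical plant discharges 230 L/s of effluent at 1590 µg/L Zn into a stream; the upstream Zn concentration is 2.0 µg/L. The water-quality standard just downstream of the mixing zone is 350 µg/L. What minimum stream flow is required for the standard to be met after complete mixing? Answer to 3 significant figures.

820 L/s

Set C_mix = 350: (Q·2.000 + 230.0·1590) / (Q + 230.0) = 350
→ Q = 230.0·(1590 − 350)/(350 − 2.000) = 819.5 L/s.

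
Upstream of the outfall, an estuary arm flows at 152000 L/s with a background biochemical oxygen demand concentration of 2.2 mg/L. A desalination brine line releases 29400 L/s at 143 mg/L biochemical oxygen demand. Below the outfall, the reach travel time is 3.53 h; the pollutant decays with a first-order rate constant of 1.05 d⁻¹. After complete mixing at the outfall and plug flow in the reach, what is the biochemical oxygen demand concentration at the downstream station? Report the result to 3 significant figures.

Conservation of mass: C = (152000·2.200 + 29400·143.0) / 181400 = 4539000/181400 = 25.02 mg/L.
Decay over the reach: 25.02·exp(−kt) = 25.02·0.8569 = 21.44 mg/L.

21.4 mg/L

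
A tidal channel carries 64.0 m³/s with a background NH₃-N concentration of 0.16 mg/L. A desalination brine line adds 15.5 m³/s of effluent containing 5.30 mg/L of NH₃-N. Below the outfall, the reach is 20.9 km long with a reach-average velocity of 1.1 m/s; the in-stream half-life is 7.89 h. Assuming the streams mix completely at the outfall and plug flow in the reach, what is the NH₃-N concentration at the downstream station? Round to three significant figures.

Mass balance: C = (64.00·0.1600 + 15.50·5.300) / 79.50 = 92.39/79.50 = 1.162 mg/L.
Travel time t = 20.9·1000 / 1.1 = 19000 s = 5.278 h.
Half-life 7.89 h → k = ln 2 / 7.89 = 0.08785 h⁻¹ = 2.108 d⁻¹.
Decay over the reach: 1.162·exp(−kt) = 1.162·0.6290 = 0.7310 mg/L.

0.731 mg/L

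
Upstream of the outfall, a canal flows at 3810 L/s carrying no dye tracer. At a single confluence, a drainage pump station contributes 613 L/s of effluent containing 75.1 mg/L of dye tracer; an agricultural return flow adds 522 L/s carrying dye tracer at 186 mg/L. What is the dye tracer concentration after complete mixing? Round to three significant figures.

28.9 mg/L

Conservation of mass: C = (3810·0 + 613.0·75.10 + 522.0·186.0) / 4945 = 143100/4945 = 28.94 mg/L.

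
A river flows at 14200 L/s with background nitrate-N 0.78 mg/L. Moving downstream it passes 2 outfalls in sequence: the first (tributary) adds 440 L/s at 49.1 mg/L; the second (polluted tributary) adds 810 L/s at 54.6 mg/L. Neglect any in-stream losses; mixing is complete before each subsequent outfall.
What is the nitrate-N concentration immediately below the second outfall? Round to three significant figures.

Outfall 1: combined Q = 14640 L/s; C = (14200·0.7800 + 440.0·49.10)/14640 = 2.232 mg/L.
Outfall 2: combined Q = 15450 L/s; C = (14640·2.232 + 810.0·54.60)/15450 = 4.978 mg/L.

4.98 mg/L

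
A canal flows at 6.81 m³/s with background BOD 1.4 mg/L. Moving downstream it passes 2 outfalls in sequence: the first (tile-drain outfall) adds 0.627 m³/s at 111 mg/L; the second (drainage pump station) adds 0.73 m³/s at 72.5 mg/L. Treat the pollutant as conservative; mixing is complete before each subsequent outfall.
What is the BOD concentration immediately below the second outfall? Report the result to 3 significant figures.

16.2 mg/L

Outfall 1: combined Q = 7.437 m³/s; C = (6.810·1.400 + 0.6270·111.0)/7.437 = 10.64 mg/L.
Outfall 2: combined Q = 8.167 m³/s; C = (7.437·10.64 + 0.7300·72.50)/8.167 = 16.17 mg/L.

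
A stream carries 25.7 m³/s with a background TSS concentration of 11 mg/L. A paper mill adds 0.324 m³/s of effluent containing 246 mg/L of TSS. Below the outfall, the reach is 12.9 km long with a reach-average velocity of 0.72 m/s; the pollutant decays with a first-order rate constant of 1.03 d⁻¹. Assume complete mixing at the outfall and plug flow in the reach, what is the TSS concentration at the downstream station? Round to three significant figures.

11.2 mg/L

Mixed concentration C = ΣQC/ΣQ = (25.70·11.00 + 0.3240·246.0) / 26.02 = 362.4/26.02 = 13.93 mg/L.
Travel time t = 12.9·1000 / 0.72 = 17920 s = 4.977 h.
Applying C = C₀e^(−kt): 13.93 × 0.8077 = 11.25 mg/L.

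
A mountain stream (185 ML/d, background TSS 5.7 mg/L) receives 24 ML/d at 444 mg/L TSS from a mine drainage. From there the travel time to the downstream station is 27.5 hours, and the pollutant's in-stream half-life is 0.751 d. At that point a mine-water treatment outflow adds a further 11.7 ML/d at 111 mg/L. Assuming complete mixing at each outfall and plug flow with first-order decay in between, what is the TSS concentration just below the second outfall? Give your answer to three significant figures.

24.3 mg/L

After mixing, C = (185.0·5.700 + 24.00·444.0) / 209.0 = 11710/209.0 = 56.03 mg/L; combined flow 209.0 ML/d.
Half-life 0.751 d → k = ln 2 / 0.751 = 0.9230 d⁻¹.
After decay, C = 56.03 × e^(−kt) = 56.03 × 0.3473 = 19.46 mg/L.
At the second outfall, C = (209.0·19.46 + 11.70·111.0) / (209.0 + 11.70) = 24.31 mg/L.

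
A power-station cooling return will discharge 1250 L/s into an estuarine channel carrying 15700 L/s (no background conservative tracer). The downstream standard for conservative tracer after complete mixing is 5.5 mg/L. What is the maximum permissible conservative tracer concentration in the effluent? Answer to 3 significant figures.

At the limit, (Qr·Cr + Qe·Cₑ)/(Qr + Qe) = 5.5:
Cₑ = (16950·5.5 − 15700·0) / 1250 = 74.58 mg/L.

74.6 mg/L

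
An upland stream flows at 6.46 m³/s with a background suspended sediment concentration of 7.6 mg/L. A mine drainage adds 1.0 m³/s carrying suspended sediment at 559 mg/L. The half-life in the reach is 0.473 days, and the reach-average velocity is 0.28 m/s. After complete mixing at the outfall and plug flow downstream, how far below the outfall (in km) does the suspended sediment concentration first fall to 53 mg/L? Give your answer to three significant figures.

Conservation of mass: C = (6.460·7.600 + 1.000·559.0) / 7.460 = 608.1/7.460 = 81.51 mg/L.
Half-life 0.473 d → k = ln 2 / 0.473 = 1.465 d⁻¹.
Set 81.51·exp(−k·t) = 53 → t = ln(81.51/53)/k = 25380 s = 7.050 h.
Distance = v·t = 0.28·25380 = 7107 m = 7.107 km.

7.11 km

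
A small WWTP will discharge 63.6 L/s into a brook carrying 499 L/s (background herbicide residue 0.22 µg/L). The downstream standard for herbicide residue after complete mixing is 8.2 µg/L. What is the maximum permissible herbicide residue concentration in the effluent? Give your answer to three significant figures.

At the limit, (Qr·Cr + Qe·Cₑ)/(Qr + Qe) = 8.2:
Cₑ = (562.6·8.2 − 499.0·0.2200) / 63.60 = 70.81 µg/L.

70.8 µg/L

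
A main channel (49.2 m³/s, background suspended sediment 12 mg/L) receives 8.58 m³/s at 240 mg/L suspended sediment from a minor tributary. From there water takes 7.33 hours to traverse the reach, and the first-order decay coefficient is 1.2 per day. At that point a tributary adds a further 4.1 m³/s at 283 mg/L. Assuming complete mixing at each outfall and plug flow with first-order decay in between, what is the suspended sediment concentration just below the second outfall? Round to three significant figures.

48.4 mg/L

Flow-weighted average: C = (49.20·12.00 + 8.580·240.0) / 57.78 = 2650/57.78 = 45.86 mg/L; combined flow 57.78 m³/s.
First-order decay: C = 45.86·exp(−k·t) = 45.86·0.6932 = 31.79 mg/L.
At the second outfall, C = (57.78·31.79 + 4.100·283.0) / (57.78 + 4.100) = 48.43 mg/L.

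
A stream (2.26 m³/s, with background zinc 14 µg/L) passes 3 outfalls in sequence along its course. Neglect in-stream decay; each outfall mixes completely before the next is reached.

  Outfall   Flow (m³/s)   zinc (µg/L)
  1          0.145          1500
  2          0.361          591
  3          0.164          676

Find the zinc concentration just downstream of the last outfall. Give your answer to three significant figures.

196 µg/L

After outfall 1: Q = 2.260 + 0.1450 = 2.405 m³/s; C = (2.260·14.00 + 0.1450·1500)/2.405 = 103.6 µg/L.
After outfall 2: Q = 2.405 + 0.3610 = 2.766 m³/s; C = (2.405·103.6 + 0.3610·591.0)/2.766 = 167.2 µg/L.
After outfall 3: Q = 2.766 + 0.1640 = 2.930 m³/s; C = (2.766·167.2 + 0.1640·676.0)/2.930 = 195.7 µg/L.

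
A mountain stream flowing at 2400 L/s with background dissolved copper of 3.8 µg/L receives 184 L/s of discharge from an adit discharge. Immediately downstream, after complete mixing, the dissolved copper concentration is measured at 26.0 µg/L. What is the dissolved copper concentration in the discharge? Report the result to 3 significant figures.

316 µg/L

Mass balance: 2400·3.800 + 184.0·Cₑ = 2584·26.00
→ Cₑ = (2584·26.00 − 2400·3.800) / 184.0 = 315.6 µg/L.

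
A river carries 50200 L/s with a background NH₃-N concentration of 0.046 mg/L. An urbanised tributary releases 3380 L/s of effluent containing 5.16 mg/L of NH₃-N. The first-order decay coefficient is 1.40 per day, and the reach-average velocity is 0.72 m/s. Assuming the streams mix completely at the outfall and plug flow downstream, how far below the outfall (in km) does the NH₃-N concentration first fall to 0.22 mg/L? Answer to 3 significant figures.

Mixed concentration C = ΣQC/ΣQ = (50200·0.04600 + 3380·5.160) / 53580 = 19750/53580 = 0.3686 mg/L.
Set 0.3686·exp(−k·t) = 0.22 → t = ln(0.3686/0.22)/k = 31850 s = 8.848 h.
Distance = v·t = 0.72·31850 = 22930 m = 22.93 km.

22.9 km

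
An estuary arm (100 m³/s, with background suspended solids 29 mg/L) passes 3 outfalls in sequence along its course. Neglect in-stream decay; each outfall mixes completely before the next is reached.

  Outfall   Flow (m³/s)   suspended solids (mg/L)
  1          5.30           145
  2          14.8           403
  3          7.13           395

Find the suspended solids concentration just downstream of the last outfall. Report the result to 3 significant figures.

97.8 mg/L

After outfall 1: Q = 100.0 + 5.300 = 105.3 m³/s; C = (100.0·29.00 + 5.300·145.0)/105.3 = 34.84 mg/L.
After outfall 2: Q = 105.3 + 14.80 = 120.1 m³/s; C = (105.3·34.84 + 14.80·403.0)/120.1 = 80.21 mg/L.
After outfall 3: Q = 120.1 + 7.130 = 127.2 m³/s; C = (120.1·80.21 + 7.130·395.0)/127.2 = 97.85 mg/L.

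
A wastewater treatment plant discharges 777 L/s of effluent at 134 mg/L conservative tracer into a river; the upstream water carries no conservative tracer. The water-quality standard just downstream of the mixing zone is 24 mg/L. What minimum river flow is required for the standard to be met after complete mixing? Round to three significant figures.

3560 L/s

Set C_mix = 24: (Q·0 + 777.0·134.0) / (Q + 777.0) = 24
→ Q = 777.0·(134.0 − 24)/(24 − 0) = 3561 L/s.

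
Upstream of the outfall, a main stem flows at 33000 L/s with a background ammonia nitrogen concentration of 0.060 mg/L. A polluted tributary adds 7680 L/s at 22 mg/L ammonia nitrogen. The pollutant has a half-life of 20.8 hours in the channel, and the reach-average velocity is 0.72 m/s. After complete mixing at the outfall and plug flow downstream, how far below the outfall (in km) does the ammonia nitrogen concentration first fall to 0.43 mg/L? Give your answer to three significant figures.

Mixed concentration C = ΣQC/ΣQ = (33000·0.06000 + 7680·22.00) / 40680 = 170900/40680 = 4.202 mg/L.
Half-life 20.8 h → k = ln 2 / 20.8 = 0.03332 h⁻¹ = 0.7998 d⁻¹.
Set 4.202·exp(−k·t) = 0.43 → t = ln(4.202/0.43)/k = 246300 s = 68.40 h.
Distance = v·t = 0.72·246300 = 177300 m = 177.3 km.

177 km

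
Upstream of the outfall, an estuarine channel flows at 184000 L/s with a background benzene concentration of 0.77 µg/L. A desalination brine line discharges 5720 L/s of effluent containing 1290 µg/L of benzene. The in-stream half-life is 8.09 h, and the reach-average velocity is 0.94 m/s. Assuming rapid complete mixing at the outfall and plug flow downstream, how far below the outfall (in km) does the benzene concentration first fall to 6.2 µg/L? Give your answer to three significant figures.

73.3 km

Mass balance: C = (184000·0.7700 + 5720·1290) / 189700 = 7520000/189700 = 39.64 µg/L.
Half-life 8.09 h → k = ln 2 / 8.09 = 0.08568 h⁻¹ = 2.056 d⁻¹.
Set 39.64·exp(−k·t) = 6.2 → t = ln(39.64/6.2)/k = 77950 s = 21.65 h.
Distance = v·t = 0.94·77950 = 73280 m = 73.28 km.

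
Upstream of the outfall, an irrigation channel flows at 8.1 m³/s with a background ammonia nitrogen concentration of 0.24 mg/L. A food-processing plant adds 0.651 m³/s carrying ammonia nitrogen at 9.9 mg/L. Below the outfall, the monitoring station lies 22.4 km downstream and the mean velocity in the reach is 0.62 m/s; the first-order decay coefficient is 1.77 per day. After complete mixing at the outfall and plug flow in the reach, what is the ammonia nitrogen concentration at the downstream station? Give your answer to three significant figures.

Conservation of mass: C = (8.100·0.2400 + 0.6510·9.900) / 8.751 = 8.389/8.751 = 0.9586 mg/L.
Travel time t = 22.4·1000 / 0.62 = 36130 s = 10.04 h.
First-order decay: C = 0.9586·exp(−k·t) = 0.9586·0.4770 = 0.4573 mg/L.

0.457 mg/L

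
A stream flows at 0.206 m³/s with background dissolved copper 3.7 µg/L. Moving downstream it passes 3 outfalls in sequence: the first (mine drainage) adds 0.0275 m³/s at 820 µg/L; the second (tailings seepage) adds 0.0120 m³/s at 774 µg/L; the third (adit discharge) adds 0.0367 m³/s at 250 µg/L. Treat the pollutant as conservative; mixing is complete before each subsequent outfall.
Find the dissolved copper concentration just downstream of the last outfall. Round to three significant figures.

After outfall 1: Q = 0.2060 + 0.02750 = 0.2335 m³/s; C = (0.2060·3.700 + 0.02750·820.0)/0.2335 = 99.84 µg/L.
After outfall 2: Q = 0.2335 + 0.01200 = 0.2455 m³/s; C = (0.2335·99.84 + 0.01200·774.0)/0.2455 = 132.8 µg/L.
After outfall 3: Q = 0.2455 + 0.03670 = 0.2822 m³/s; C = (0.2455·132.8 + 0.03670·250.0)/0.2822 = 148.0 µg/L.

148 µg/L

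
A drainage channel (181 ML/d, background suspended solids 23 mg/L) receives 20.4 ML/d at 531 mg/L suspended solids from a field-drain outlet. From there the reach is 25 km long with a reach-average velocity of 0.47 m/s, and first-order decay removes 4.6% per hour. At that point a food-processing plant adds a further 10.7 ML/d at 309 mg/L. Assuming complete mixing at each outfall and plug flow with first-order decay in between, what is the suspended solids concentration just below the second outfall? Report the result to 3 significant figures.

50.8 mg/L

Conservation of mass: C = (181.0·23.00 + 20.40·531.0) / 201.4 = 15000/201.4 = 74.46 mg/L; combined flow 201.4 ML/d.
Travel time t = 25·1000 / 0.47 = 53190 s = 14.78 h.
4.6%/h lost → k = −ln(1 − 0.046) = 0.04709 h⁻¹.
Applying C = C₀e^(−kt): 74.46 × 0.4987 = 37.13 mg/L.
Second outfall: C = (201.4·37.13 + 10.70·309.0)/212.1 = 50.84 mg/L.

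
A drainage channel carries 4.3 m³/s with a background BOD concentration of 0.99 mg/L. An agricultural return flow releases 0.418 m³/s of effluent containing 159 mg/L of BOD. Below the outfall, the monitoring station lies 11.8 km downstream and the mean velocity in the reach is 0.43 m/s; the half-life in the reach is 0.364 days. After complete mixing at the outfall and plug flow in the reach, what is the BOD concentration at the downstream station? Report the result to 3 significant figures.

After mixing, C = (4.300·0.9900 + 0.4180·159.0) / 4.718 = 70.72/4.718 = 14.99 mg/L.
Travel time t = 11.8·1000 / 0.43 = 27440 s = 7.623 h.
Half-life 0.364 d → k = ln 2 / 0.364 = 1.904 d⁻¹.
Decay over the reach: 14.99·exp(−kt) = 14.99·0.5462 = 8.187 mg/L.

8.19 mg/L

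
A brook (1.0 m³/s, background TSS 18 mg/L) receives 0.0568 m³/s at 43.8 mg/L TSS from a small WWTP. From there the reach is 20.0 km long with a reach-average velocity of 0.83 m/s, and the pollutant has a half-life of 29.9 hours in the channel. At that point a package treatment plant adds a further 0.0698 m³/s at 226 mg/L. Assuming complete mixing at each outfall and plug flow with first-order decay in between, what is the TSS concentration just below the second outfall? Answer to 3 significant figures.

Mass balance: C = (1.000·18.00 + 0.05680·43.80) / 1.057 = 20.49/1.057 = 19.39 mg/L; combined flow 1.057 m³/s.
Travel time t = 20.0·1000 / 0.83 = 24100 s = 6.693 h.
Half-life 29.9 h → k = ln 2 / 29.9 = 0.02318 h⁻¹ = 0.5564 d⁻¹.
After decay, C = 19.39 × e^(−kt) = 19.39 × 0.8563 = 16.60 mg/L.
Second outfall: C = (1.057·16.60 + 0.06980·226.0)/1.127 = 29.57 mg/L.

29.6 mg/L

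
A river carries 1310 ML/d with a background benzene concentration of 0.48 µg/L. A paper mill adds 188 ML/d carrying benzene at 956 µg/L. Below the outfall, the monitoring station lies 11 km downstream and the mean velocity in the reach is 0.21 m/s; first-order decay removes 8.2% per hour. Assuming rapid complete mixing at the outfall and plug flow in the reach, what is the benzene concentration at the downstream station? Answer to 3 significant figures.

34.7 µg/L

Mixed concentration C = ΣQC/ΣQ = (1310·0.4800 + 188.0·956.0) / 1498 = 180400/1498 = 120.4 µg/L.
Travel time t = 11·1000 / 0.21 = 52380 s = 14.55 h.
8.2%/h lost → k = −ln(1 − 0.082) = 0.08556 h⁻¹.
First-order decay: C = 120.4·exp(−k·t) = 120.4·0.2880 = 34.67 µg/L.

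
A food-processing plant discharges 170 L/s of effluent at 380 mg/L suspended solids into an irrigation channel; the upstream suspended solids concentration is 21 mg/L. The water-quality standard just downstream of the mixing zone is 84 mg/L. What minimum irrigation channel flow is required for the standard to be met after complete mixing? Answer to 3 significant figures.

799 L/s

Set C_mix = 84: (Q·21.00 + 170.0·380.0) / (Q + 170.0) = 84
→ Q = 170.0·(380.0 − 84)/(84 − 21.00) = 798.7 L/s.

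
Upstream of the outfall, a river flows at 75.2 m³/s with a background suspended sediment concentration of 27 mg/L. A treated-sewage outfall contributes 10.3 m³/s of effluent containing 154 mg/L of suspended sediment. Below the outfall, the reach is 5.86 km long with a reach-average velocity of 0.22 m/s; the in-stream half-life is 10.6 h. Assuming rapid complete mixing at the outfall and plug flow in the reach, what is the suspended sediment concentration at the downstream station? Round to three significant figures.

26.1 mg/L

Mass balance: C = (75.20·27.00 + 10.30·154.0) / 85.50 = 3617/85.50 = 42.30 mg/L.
Travel time t = 5.86·1000 / 0.22 = 26640 s = 7.399 h.
Half-life 10.6 h → k = ln 2 / 10.6 = 0.06539 h⁻¹ = 1.569 d⁻¹.
Applying C = C₀e^(−kt): 42.30 × 0.6164 = 26.07 mg/L.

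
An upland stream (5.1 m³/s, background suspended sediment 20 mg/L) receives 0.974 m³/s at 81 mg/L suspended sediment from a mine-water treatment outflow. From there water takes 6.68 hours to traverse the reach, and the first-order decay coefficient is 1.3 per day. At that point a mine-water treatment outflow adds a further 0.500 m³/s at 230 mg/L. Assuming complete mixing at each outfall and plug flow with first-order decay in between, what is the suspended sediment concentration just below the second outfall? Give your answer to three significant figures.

Conservation of mass: C = (5.100·20.00 + 0.9740·81.00) / 6.074 = 180.9/6.074 = 29.78 mg/L; combined flow 6.074 m³/s.
Decay over the reach: 29.78·exp(−kt) = 29.78·0.6964 = 20.74 mg/L.
At the second outfall, C = (6.074·20.74 + 0.5000·230.0) / (6.074 + 0.5000) = 36.66 mg/L.

36.7 mg/L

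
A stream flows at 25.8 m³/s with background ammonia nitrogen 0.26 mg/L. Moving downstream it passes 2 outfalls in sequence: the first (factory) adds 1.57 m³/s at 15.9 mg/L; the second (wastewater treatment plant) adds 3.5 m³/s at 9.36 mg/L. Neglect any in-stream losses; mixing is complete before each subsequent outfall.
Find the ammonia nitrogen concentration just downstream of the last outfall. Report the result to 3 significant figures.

2.09 mg/L

After outfall 1: Q = 25.80 + 1.570 = 27.37 m³/s; C = (25.80·0.2600 + 1.570·15.90)/27.37 = 1.157 mg/L.
After outfall 2: Q = 27.37 + 3.500 = 30.87 m³/s; C = (27.37·1.157 + 3.500·9.360)/30.87 = 2.087 mg/L.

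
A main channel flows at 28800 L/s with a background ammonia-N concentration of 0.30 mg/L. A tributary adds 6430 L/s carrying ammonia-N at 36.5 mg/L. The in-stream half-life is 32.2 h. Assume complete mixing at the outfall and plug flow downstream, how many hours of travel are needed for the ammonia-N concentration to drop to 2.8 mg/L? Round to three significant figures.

Mass balance: C = (28800·0.3000 + 6430·36.50) / 35230 = 243300/35230 = 6.907 mg/L.
Half-life 32.2 h → k = ln 2 / 32.2 = 0.02153 h⁻¹ = 0.5166 d⁻¹.
6.907·exp(−k·t) = 2.8 → t = ln(6.907/2.8)/k = 151000 s = 41.95 h.

41.9 h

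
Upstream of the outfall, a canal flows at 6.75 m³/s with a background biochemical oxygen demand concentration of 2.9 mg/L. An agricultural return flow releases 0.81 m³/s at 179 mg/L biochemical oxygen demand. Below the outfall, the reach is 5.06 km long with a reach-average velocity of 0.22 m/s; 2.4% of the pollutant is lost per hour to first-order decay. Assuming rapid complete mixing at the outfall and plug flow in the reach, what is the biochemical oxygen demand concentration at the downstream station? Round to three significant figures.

18.6 mg/L

Mixed concentration C = ΣQC/ΣQ = (6.750·2.900 + 0.8100·179.0) / 7.560 = 164.6/7.560 = 21.77 mg/L.
Travel time t = 5.06·1000 / 0.22 = 23000 s = 6.389 h.
2.4%/h lost → k = −ln(1 − 0.024) = 0.02429 h⁻¹.
First-order decay: C = 21.77·exp(−k·t) = 21.77·0.8562 = 18.64 mg/L.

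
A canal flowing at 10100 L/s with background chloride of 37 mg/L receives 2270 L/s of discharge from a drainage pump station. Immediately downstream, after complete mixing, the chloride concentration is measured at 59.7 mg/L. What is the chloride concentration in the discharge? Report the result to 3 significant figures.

Mass balance: 10100·37.00 + 2270·Cₑ = 12370·59.70
→ Cₑ = (12370·59.70 − 10100·37.00) / 2270 = 160.7 mg/L.

161 mg/L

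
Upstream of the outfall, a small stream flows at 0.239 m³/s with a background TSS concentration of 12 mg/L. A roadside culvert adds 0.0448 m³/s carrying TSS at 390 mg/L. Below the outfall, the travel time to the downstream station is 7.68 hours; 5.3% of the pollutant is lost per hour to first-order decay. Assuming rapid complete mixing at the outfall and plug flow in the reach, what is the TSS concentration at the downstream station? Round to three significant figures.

47.2 mg/L

Conservation of mass: C = (0.2390·12.00 + 0.04480·390.0) / 0.2838 = 20.34/0.2838 = 71.67 mg/L.
5.3%/h lost → k = −ln(1 − 0.053) = 0.05446 h⁻¹.
Applying C = C₀e^(−kt): 71.67 × 0.6582 = 47.17 mg/L.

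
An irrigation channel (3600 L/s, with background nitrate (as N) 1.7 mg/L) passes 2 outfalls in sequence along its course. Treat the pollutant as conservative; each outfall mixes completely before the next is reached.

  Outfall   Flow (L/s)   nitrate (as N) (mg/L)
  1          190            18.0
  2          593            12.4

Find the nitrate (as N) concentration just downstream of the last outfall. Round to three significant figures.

3.85 mg/L

Outfall 1: combined Q = 3790 L/s; C = (3600·1.700 + 190.0·18.00)/3790 = 2.517 mg/L.
Outfall 2: combined Q = 4383 L/s; C = (3790·2.517 + 593.0·12.40)/4383 = 3.854 mg/L.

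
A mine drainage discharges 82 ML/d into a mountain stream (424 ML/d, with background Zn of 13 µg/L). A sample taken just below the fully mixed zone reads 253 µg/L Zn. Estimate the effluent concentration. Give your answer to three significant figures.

1490 µg/L

Mass balance: 424.0·13.00 + 82.00·Cₑ = 506.0·253.0
→ Cₑ = (506.0·253.0 − 424.0·13.00) / 82.00 = 1494 µg/L.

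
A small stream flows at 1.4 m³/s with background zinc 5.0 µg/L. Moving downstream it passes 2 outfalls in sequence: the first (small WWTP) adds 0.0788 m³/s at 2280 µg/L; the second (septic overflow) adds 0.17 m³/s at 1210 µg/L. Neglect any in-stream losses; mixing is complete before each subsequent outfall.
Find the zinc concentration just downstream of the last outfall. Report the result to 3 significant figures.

After outfall 1: Q = 1.400 + 0.07880 = 1.479 m³/s; C = (1.400·5.000 + 0.07880·2280)/1.479 = 126.2 µg/L.
After outfall 2: Q = 1.479 + 0.1700 = 1.649 m³/s; C = (1.479·126.2 + 0.1700·1210)/1.649 = 238.0 µg/L.

238 µg/L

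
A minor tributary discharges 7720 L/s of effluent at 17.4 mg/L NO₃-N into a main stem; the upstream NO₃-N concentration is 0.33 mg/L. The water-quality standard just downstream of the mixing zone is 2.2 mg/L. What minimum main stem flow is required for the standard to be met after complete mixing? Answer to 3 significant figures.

Set C_mix = 2.2: (Q·0.3300 + 7720·17.40) / (Q + 7720) = 2.2
→ Q = 7720·(17.40 − 2.2)/(2.2 − 0.3300) = 62750 L/s.

62800 L/s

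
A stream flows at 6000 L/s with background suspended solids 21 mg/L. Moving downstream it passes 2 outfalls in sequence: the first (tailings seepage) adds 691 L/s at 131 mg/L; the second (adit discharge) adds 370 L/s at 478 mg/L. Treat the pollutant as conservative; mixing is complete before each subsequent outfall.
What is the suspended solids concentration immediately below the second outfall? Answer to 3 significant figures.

55.7 mg/L

After outfall 1: Q = 6000 + 691.0 = 6691 L/s; C = (6000·21.00 + 691.0·131.0)/6691 = 32.36 mg/L.
After outfall 2: Q = 6691 + 370.0 = 7061 L/s; C = (6691·32.36 + 370.0·478.0)/7061 = 55.71 mg/L.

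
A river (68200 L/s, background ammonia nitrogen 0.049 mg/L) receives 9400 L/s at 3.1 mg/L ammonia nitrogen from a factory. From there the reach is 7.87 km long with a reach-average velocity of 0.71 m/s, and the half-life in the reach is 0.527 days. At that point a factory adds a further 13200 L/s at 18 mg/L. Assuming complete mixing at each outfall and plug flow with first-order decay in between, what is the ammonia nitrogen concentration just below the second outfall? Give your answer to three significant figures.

Mass balance: C = (68200·0.04900 + 9400·3.100) / 77600 = 32480/77600 = 0.4186 mg/L; combined flow 77600 L/s.
Travel time t = 7.87·1000 / 0.71 = 11080 s = 3.079 h.
Half-life 0.527 d → k = ln 2 / 0.527 = 1.315 d⁻¹.
Decay over the reach: 0.4186·exp(−kt) = 0.4186·0.8447 = 0.3536 mg/L.
Second outfall: C = (77600·0.3536 + 13200·18.00)/90800 = 2.919 mg/L.

2.92 mg/L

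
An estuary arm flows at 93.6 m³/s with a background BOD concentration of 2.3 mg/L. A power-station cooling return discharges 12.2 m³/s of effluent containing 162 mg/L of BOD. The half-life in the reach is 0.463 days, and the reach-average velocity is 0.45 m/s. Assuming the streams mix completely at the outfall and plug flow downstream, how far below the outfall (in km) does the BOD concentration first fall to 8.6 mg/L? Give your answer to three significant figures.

Flow-weighted average: C = (93.60·2.300 + 12.20·162.0) / 105.8 = 2192/105.8 = 20.72 mg/L.
Half-life 0.463 d → k = ln 2 / 0.463 = 1.497 d⁻¹.
Set 20.72·exp(−k·t) = 8.6 → t = ln(20.72/8.6)/k = 50740 s = 14.09 h.
Distance = v·t = 0.45·50740 = 22830 m = 22.83 km.

22.8 km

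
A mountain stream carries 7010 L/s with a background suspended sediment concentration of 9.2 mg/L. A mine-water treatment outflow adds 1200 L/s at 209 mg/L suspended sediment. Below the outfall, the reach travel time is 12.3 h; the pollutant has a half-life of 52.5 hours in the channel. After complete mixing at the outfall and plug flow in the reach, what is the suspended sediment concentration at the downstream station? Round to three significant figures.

Flow-weighted average: C = (7010·9.200 + 1200·209.0) / 8210 = 315300/8210 = 38.40 mg/L.
Half-life 52.5 h → k = ln 2 / 52.5 = 0.01320 h⁻¹ = 0.3169 d⁻¹.
Decay over the reach: 38.40·exp(−kt) = 38.40·0.8501 = 32.65 mg/L.

32.6 mg/L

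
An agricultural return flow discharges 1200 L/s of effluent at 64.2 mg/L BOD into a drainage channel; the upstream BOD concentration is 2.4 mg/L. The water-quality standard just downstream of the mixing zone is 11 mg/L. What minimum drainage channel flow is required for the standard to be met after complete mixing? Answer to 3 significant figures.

Set C_mix = 11: (Q·2.400 + 1200·64.20) / (Q + 1200) = 11
→ Q = 1200·(64.20 − 11)/(11 − 2.400) = 7423 L/s.

7420 L/s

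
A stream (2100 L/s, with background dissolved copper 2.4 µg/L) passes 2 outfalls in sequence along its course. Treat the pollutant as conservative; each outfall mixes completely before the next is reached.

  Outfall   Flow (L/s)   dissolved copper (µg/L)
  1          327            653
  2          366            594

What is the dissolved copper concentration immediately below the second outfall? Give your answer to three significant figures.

156 µg/L

Below outfall 1: Q → 2427 L/s, C = (2100·2.400 + 327.0·653.0)/2427 = 90.06 µg/L.
Below outfall 2: Q → 2793 L/s, C = (2427·90.06 + 366.0·594.0)/2793 = 156.1 µg/L.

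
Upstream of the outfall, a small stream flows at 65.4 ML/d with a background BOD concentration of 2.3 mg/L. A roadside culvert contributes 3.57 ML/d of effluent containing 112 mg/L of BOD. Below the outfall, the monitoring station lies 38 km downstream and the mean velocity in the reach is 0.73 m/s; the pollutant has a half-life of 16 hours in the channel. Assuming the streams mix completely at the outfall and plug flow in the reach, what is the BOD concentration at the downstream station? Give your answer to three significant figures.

After mixing, C = (65.40·2.300 + 3.570·112.0) / 68.97 = 550.3/68.97 = 7.978 mg/L.
Travel time t = 38·1000 / 0.73 = 52050 s = 14.46 h.
Half-life 16 h → k = ln 2 / 16 = 0.04332 h⁻¹ = 1.040 d⁻¹.
Applying C = C₀e^(−kt): 7.978 × 0.5345 = 4.264 mg/L.

4.26 mg/L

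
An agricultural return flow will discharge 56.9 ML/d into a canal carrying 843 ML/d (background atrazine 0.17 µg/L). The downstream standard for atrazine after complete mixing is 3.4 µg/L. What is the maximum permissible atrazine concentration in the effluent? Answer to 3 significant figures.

51.3 µg/L

At the limit, (Qr·Cr + Qe·Cₑ)/(Qr + Qe) = 3.4:
Cₑ = (899.9·3.4 − 843.0·0.1700) / 56.90 = 51.25 µg/L.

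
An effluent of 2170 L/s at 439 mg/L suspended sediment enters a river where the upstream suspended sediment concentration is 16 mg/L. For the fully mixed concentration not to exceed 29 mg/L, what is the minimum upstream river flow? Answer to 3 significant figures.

Set C_mix = 29: (Q·16.00 + 2170·439.0) / (Q + 2170) = 29
→ Q = 2170·(439.0 − 29)/(29 − 16.00) = 68440 L/s.

68400 L/s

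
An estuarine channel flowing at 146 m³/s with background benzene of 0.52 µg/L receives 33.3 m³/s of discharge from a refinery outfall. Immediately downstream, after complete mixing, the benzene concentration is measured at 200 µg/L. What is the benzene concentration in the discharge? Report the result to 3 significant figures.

1070 µg/L

Mass balance: 146.0·0.5200 + 33.30·Cₑ = 179.3·200.0
→ Cₑ = (179.3·200.0 − 146.0·0.5200) / 33.30 = 1075 µg/L.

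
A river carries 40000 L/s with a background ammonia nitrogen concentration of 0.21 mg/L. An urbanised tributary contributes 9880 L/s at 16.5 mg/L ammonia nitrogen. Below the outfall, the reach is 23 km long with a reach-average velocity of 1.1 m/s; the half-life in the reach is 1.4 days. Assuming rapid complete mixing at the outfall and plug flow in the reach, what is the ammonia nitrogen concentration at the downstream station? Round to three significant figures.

After mixing, C = (40000·0.2100 + 9880·16.50) / 49880 = 171400/49880 = 3.437 mg/L.
Travel time t = 23·1000 / 1.1 = 20910 s = 5.808 h.
Half-life 1.4 d → k = ln 2 / 1.4 = 0.4951 d⁻¹.
Decay over the reach: 3.437·exp(−kt) = 3.437·0.8871 = 3.049 mg/L.

3.05 mg/L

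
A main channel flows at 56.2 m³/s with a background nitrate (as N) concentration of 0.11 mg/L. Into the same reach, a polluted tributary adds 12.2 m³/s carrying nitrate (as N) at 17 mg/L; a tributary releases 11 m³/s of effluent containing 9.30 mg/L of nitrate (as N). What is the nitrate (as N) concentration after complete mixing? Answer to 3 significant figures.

Flow-weighted average: C = (56.20·0.1100 + 12.20·17.00 + 11.00·9.300) / 79.40 = 315.9/79.40 = 3.978 mg/L.

3.98 mg/L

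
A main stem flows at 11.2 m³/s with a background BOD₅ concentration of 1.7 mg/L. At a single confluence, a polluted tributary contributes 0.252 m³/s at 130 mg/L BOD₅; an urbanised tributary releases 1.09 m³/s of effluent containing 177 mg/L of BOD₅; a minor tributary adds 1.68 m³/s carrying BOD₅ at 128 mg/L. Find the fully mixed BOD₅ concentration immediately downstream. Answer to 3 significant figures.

32.3 mg/L

Mass balance: C = (11.20·1.700 + 0.2520·130.0 + 1.090·177.0 + 1.680·128.0) / 14.22 = 459.8/14.22 = 32.33 mg/L.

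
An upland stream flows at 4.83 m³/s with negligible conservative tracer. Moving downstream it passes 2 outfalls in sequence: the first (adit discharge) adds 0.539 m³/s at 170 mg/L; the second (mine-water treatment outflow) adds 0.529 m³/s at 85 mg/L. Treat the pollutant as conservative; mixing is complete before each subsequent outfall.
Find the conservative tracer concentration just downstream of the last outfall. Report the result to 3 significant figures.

23.2 mg/L

After outfall 1: Q = 4.830 + 0.5390 = 5.369 m³/s; C = (4.830·0 + 0.5390·170.0)/5.369 = 17.07 mg/L.
After outfall 2: Q = 5.369 + 0.5290 = 5.898 m³/s; C = (5.369·17.07 + 0.5290·85.00)/5.898 = 23.16 mg/L.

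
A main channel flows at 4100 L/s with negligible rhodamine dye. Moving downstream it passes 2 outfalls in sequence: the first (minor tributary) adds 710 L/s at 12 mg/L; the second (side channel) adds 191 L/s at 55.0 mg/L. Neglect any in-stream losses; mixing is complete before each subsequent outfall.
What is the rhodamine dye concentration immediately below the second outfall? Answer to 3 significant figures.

3.80 mg/L

Outfall 1: combined Q = 4810 L/s; C = (4100·0 + 710.0·12.00)/4810 = 1.771 mg/L.
Outfall 2: combined Q = 5001 L/s; C = (4810·1.771 + 191.0·55.00)/5001 = 3.804 mg/L.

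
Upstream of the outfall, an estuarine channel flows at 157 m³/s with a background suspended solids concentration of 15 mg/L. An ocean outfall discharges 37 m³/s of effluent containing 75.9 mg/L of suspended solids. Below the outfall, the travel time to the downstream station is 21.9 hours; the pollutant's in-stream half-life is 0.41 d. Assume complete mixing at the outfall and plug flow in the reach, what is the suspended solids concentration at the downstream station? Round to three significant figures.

Flow-weighted average: C = (157.0·15.00 + 37.00·75.90) / 194.0 = 5163/194.0 = 26.61 mg/L.
Half-life 0.41 d → k = ln 2 / 0.41 = 1.691 d⁻¹.
Applying C = C₀e^(−kt): 26.61 × 0.2138 = 5.690 mg/L.

5.69 mg/L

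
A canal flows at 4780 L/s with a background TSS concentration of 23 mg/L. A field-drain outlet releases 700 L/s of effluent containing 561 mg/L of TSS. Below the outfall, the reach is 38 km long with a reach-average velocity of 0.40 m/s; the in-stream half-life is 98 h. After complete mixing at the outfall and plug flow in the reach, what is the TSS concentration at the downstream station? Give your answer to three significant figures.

Conservation of mass: C = (4780·23.00 + 700.0·561.0) / 5480 = 502600/5480 = 91.72 mg/L.
Travel time t = 38·1000 / 0.40 = 95000 s = 26.39 h.
Half-life 98 h → k = ln 2 / 98 = 0.007073 h⁻¹ = 0.1698 d⁻¹.
First-order decay: C = 91.72·exp(−k·t) = 91.72·0.8297 = 76.11 mg/L.

76.1 mg/L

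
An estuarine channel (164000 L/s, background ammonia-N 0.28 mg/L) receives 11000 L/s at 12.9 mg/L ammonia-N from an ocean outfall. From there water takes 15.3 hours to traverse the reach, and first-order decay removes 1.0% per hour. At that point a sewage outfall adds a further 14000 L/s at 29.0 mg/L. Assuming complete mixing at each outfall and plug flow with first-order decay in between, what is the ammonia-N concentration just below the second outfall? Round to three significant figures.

3.00 mg/L

Flow-weighted average: C = (164000·0.2800 + 11000·12.90) / 175000 = 187800/175000 = 1.073 mg/L; combined flow 175000 L/s.
1.0%/h lost → k = −ln(1 − 0.01) = 0.01005 h⁻¹.
First-order decay: C = 1.073·exp(−k·t) = 1.073·0.8575 = 0.9203 mg/L.
At the second outfall, C = (175000·0.9203 + 14000·29.00) / (175000 + 14000) = 3.000 mg/L.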